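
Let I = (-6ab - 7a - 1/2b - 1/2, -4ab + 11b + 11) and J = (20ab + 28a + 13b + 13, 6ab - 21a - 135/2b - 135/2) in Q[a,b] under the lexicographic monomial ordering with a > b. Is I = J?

For a fixed monomial order, each ideal has a unique reduced Gröbner basis; comparing bases decides equality.
Buchberger on the first generating set:
f_1 = -6ab - 7a - 1/2b - 1/2, LT = ab.
f_2 = -4ab + 11b + 11, LT = ab.

S(f_1,f_2): lcm = ab. S = 7/6a + 17/6b + 17/6.
  leading term a: no divisor's leading term divides it; move 7/6a to the remainder.
  leading term b: no divisor's leading term divides it; move 17/6b to the remainder.
  leading term 1: no divisor's leading term divides it; move 17/6 to the remainder.
  remainder 7/6a + 17/6b + 17/6 ≠ 0; add g_3 = 7/6a + 17/6b + 17/6 to the basis.

S(f_1,g_3): lcm = ab. S = 7/6a - 17/7b^2 - 197/84b + 1/12.
  leading term a: subtract (1)·g_3 from 7/6a - 17/7b^2 - 197/84b + 1/12 → -17/7b^2 - 145/28b - 11/4
  leading term b^2: no divisor's leading term divides it; move -17/7b^2 to the remainder.
  leading term b: no divisor's leading term divides it; move -145/28b to the remainder.
  leading term 1: no divisor's leading term divides it; move -11/4 to the remainder.
  remainder -17/7b^2 - 145/28b - 11/4 ≠ 0; add g_4 = -17/7b^2 - 145/28b - 11/4 to the basis.

S(f_2,g_3): lcm = ab. S = -17/7b^2 - 145/28b - 11/4.
  leading term b^2: subtract (1)·g_4 from -17/7b^2 - 145/28b - 11/4 → 0
  remainder 0.

S(f_1,g_4): lcm = ab^2. S = -197/204ab - 77/68a + 1/12b^2 + 1/12b.
  leading term ab: subtract (197/1224)·f_1 from -197/204ab - 77/68a + 1/12b^2 + 1/12b → -7/1224a + 1/12b^2 + 401/2448b + 197/2448
  leading term a: subtract (-1/204)·g_3 from -7/1224a + 1/12b^2 + 401/2448b + 197/2448 → 1/12b^2 + 145/816b + 77/816
  leading term b^2: subtract (-7/204)·g_4 from 1/12b^2 + 145/816b + 77/816 → 0
  remainder 0.

S(f_2,g_4): lcm = ab^2. S = -145/68ab - 77/68a - 11/4b^2 - 11/4b.
  leading term ab: subtract (145/408)·f_1 from -145/68ab - 77/68a - 11/4b^2 - 11/4b → 553/408a - 11/4b^2 - 2099/816b + 145/816
  leading term a: subtract (79/68)·g_3 from 553/408a - 11/4b^2 - 2099/816b + 145/816 → -11/4b^2 - 1595/272b - 847/272
  leading term b^2: subtract (77/68)·g_4 from -11/4b^2 - 1595/272b - 847/272 → 0
  remainder 0.

S(g_3,g_4): leading monomials are coprime, so the S-polynomial reduces to 0 (Buchberger's first criterion).
Every S-polynomial of the final basis reduces to 0, so we have a Gröbner basis.
Inter-reduce: drop elements whose leading term is divisible by another's, tail-reduce, and make monic.
Reduced Gröbner basis: {a + 17/7b + 17/7, b^2 + 145/68b + 77/68}.

Buchberger on the second generating set:
h_1 = 20ab + 28a + 13b + 13, LT = ab.
h_2 = 6ab - 21a - 135/2b - 135/2, LT = ab.

S(h_1,h_2): lcm = ab. S = 49/10a + 119/10b + 119/10.
  leading term a: no divisor's leading term divides it; move 49/10a to the remainder.
  leading term b: no divisor's leading term divides it; move 119/10b to the remainder.
  leading term 1: no divisor's leading term divides it; move 119/10 to the remainder.
  remainder 49/10a + 119/10b + 119/10 ≠ 0; add k_3 = 49/10a + 119/10b + 119/10 to the basis.

S(h_1,k_3): lcm = ab. S = 7/5a - 17/7b^2 - 249/140b + 13/20.
  leading term a: subtract (2/7)·k_3 from 7/5a - 17/7b^2 - 249/140b + 13/20 → -17/7b^2 - 145/28b - 11/4
  leading term b^2: no divisor's leading term divides it; move -17/7b^2 to the remainder.
  leading term b: no divisor's leading term divides it; move -145/28b to the remainder.
  leading term 1: no divisor's leading term divides it; move -11/4 to the remainder.
  remainder -17/7b^2 - 145/28b - 11/4 ≠ 0; add k_4 = -17/7b^2 - 145/28b - 11/4 to the basis.

S(h_2,k_3): lcm = ab. S = -7/2a - 17/7b^2 - 383/28b - 45/4.
  leading term a: subtract (-5/7)·k_3 from -7/2a - 17/7b^2 - 383/28b - 45/4 → -17/7b^2 - 145/28b - 11/4
  leading term b^2: subtract (1)·k_4 from -17/7b^2 - 145/28b - 11/4 → 0
  remainder 0.

S(h_1,k_4): lcm = ab^2. S = -249/340ab - 77/68a + 13/20b^2 + 13/20b.
  leading term ab: subtract (-249/6800)·h_1 from -249/340ab - 77/68a + 13/20b^2 + 13/20b → -91/850a + 13/20b^2 + 7657/6800b + 3237/6800
  leading term a: subtract (-13/595)·k_3 from -91/850a + 13/20b^2 + 7657/6800b + 3237/6800 → 13/20b^2 + 377/272b + 1001/1360
  leading term b^2: subtract (-91/340)·k_4 from 13/20b^2 + 377/272b + 1001/1360 → 0
  remainder 0.

S(h_2,k_4): lcm = ab^2. S = -383/68ab - 77/68a - 45/4b^2 - 45/4b.
  leading term ab: subtract (-383/1360)·h_1 from -383/68ab - 77/68a - 45/4b^2 - 45/4b → 574/85a - 45/4b^2 - 10321/1360b + 4979/1360
  leading term a: subtract (164/119)·k_3 from 574/85a - 45/4b^2 - 10321/1360b + 4979/1360 → -45/4b^2 - 6525/272b - 3465/272
  leading term b^2: subtract (315/68)·k_4 from -45/4b^2 - 6525/272b - 3465/272 → 0
  remainder 0.

S(k_3,k_4): leading monomials are coprime, so the S-polynomial reduces to 0 (Buchberger's first criterion).
Every S-polynomial of the final basis reduces to 0, so we have a Gröbner basis.
Inter-reduce: drop elements whose leading term is divisible by another's, tail-reduce, and make monic.
Reduced Gröbner basis: {a + 17/7b + 17/7, b^2 + 145/68b + 77/68}.

Same reduced basis, so the two generating sets span the same ideal.
The choice of monomial ordering does not affect the verdict — as long as both bases are computed under the same ordering, their equality decides ideal equality.

Yes, the ideals are equal.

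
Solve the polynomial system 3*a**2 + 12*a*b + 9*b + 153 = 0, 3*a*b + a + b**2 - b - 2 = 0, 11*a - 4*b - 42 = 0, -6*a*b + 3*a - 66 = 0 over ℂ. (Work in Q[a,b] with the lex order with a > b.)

Compute a lex Gröbner basis by Buchberger's algorithm.
f_1 = 3*a**2 + 12*a*b + 9*b + 153, LT = a**2.
f_2 = 3*a*b + a + b**2 - b - 2, LT = a*b.
f_3 = 11*a - 4*b - 42, LT = a.
f_4 = -6*a*b + 3*a - 66, LT = a*b.

S(f_1,f_2): lcm = a**2*b. S = -1/3*a**2 + 11/3*a*b**2 + 1/3*a*b + 2/3*a + 3*b**2 + 51*b.
  reduce S modulo (f_1, f_2, f_3, f_4):
  remainder -11/9*b**3 + 110/27*b**2 + 16270/297*b + 5725/297 ≠ 0; add h_5 = -11/9*b**3 + 110/27*b**2 + 16270/297*b + 5725/297 to the basis.

S(f_1,f_3): lcm = a**2. S = 48/11*a*b + 42/11*a + 3*b + 51.
  reduce S modulo (f_1, f_2, f_3, f_4, h_5):
  remainder -16/11*b**2 + 643/121*b + 7615/121 ≠ 0; add h_6 = -16/11*b**2 + 643/121*b + 7615/121 to the basis.

S(f_1,f_4): lcm = a**2*b. S = 1/2*a**2 + 4*a*b**2 - 11*a + 3*b**2 + 51*b.
  reduce S modulo (f_1, f_2, f_3, f_4, h_5, h_6):
  remainder -16743/1936*b - 83715/1936 ≠ 0; add h_7 = -16743/1936*b - 83715/1936 to the basis.

The other S-polynomials (S(f_2,f_3), S(f_2,f_4), S(f_3,f_4), S(f_1,h_5), S(f_2,h_5), S(f_3,h_5), S(f_4,h_5), S(f_1,h_6), S(f_2,h_6), S(f_3,h_6), S(f_4,h_6), S(h_5,h_6), S(f_1,h_7), S(f_2,h_7), S(f_3,h_7), S(f_4,h_7), S(h_5,h_7), S(h_6,h_7)) all reduce to 0 modulo the current basis, so we have a Gröbner basis.
Inter-reduce: drop elements whose leading term is divisible by another's, tail-reduce, and make monic.
Reduced Gröbner basis: {a - 2, b + 5}.

The lex basis is triangular: the last element involves only b. Solving b + 5 = 0 gives b ∈ {-5}; substituting each value into the earlier elements determines the remaining variables.
  b = -5: the earlier basis element becomes a - 2 = 0, giving a = 2 — point (2, -5).

{(2, -5)}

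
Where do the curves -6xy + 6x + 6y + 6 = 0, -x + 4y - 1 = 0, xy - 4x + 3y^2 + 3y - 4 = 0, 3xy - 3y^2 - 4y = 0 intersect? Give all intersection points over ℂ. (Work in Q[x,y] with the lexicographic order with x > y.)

Compute a lex Gröbner basis by Buchberger's algorithm.
f_1 = -6xy + 6x + 6y + 6, LT = xy.
f_2 = -x + 4y - 1, LT = x.
f_3 = xy - 4x + 3y^2 + 3y - 4, LT = xy.
f_4 = 3xy - 3y^2 - 4y, LT = xy.

S(f_1,f_2): lcm = xy. S = -x + 4y^2 - 2y - 1.
  reduce S modulo (f_1, f_2, f_3, f_4):
  remainder 4y^2 - 6y ≠ 0; add h_5 = 4y^2 - 6y to the basis.

S(f_1,f_3): lcm = xy. S = 3x - 3y^2 - 4y + 3.
  reduce S modulo (f_1, f_2, f_3, f_4, h_5):
  remainder 7/2y ≠ 0; add h_6 = 7/2y to the basis.

The other S-polynomials (S(f_1,f_4), S(f_2,f_3), S(f_2,f_4), S(f_3,f_4), S(f_1,h_5), S(f_2,h_5), S(f_3,h_5), S(f_4,h_5), S(f_1,h_6), S(f_2,h_6), S(f_3,h_6), S(f_4,h_6), S(h_5,h_6)) all reduce to 0 modulo the current basis, so we have a Gröbner basis.
Inter-reduce: drop elements whose leading term is divisible by another's, tail-reduce, and make monic.
Reduced Gröbner basis: {x + 1, y}.

The lex basis is triangular: the last element involves only y. Solving y = 0 gives y ∈ {0}; substituting each value into the earlier elements determines the remaining variables.
  y = 0: the earlier basis element becomes x + 1 = 0, giving x = -1 — point (-1, 0).

{(-1, 0)}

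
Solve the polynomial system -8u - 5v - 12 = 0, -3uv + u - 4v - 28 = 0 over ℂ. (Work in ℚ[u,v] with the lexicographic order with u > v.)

{(23/24, -59/15), (-4, 4)}

Compute a lex Gröbner basis by Buchberger's algorithm.
f_1 = -8u - 5v - 12, LT = u.
f_2 = -3uv + u - 4v - 28, LT = uv.

S(f_1,f_2): lcm = uv. S = ⅓u + ⅝v² + ⅙v - 28/3.
  leading term u: subtract (-1/24)·f_1 from ⅓u + ⅝v² + ⅙v - 28/3 → ⅝v² - 1/24v - 59/6
  leading term v²: no divisor's leading term divides it; move ⅝v² to the remainder.
  leading term v: no divisor's leading term divides it; move -1/24v to the remainder.
  leading term 1: no divisor's leading term divides it; move -59/6 to the remainder.
  remainder ⅝v² - 1/24v - 59/6 ≠ 0; add h_3 = ⅝v² - 1/24v - 59/6 to the basis.

The other S-polynomials (S(f_1,h_3), S(f_2,h_3)) all reduce to 0 modulo the current basis, so we have a Gröbner basis.
Inter-reduce: drop elements whose leading term is divisible by another's, tail-reduce, and make monic.
Reduced Gröbner basis: {u + ⅝v + 3/2, v² - 1/15v - 236/15}.

Elimination: the polynomial v² - 1/15v - 236/15 lies in the elimination ideal for v, so v ∈ {-59/15, 4}. For each such v, the remaining basis elements (now univariate) give the rest of the solution.
  v = -59/15: the earlier basis element becomes u - 23/24 = 0, giving u = 23/24 — point (23/24, -59/15).
  v = 4: the earlier basis element becomes u + 4 = 0, giving u = -4 — point (-4, 4).
Substituting each solution back into the original system confirms all equations vanish.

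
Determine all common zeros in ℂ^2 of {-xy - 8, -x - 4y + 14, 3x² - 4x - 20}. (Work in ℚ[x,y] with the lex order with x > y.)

Compute a lex Gröbner basis by Buchberger's algorithm.
f_1 = -xy - 8, LT = xy.
f_2 = -x - 4y + 14, LT = x.
f_3 = 3x² - 4x - 20, LT = x².

S(f_1,f_2): lcm = xy. S = -4y² + 14y + 8.
  reduce S modulo (f_1, f_2, f_3):
  remainder -4y² + 14y + 8 ≠ 0; add h_4 = -4y² + 14y + 8 to the basis.

S(f_1,f_3): lcm = x²y. S = 4/3xy + 8x + 20/3y.
  reduce S modulo (f_1, f_2, f_3, h_4):
  remainder -76/3y + 304/3 ≠ 0; add h_5 = -76/3y + 304/3 to the basis.

The other S-polynomials (S(f_2,f_3), S(f_1,h_4), S(f_2,h_4), S(f_3,h_4), S(f_1,h_5), S(f_2,h_5), S(f_3,h_5), S(h_4,h_5)) all reduce to 0 modulo the current basis, so we have a Gröbner basis.
Inter-reduce: drop elements whose leading term is divisible by another's, tail-reduce, and make monic.
Reduced Gröbner basis: {x + 2, y - 4}.

A lex Gröbner basis eliminates variables successively. Here y - 4 depends only on y, with roots {4}; lifting each root through the earlier basis elements recovers the full solutions.
  y = 4: the earlier basis element becomes x + 2 = 0, giving x = -2 — point (-2, 4).

{(-2, 4)}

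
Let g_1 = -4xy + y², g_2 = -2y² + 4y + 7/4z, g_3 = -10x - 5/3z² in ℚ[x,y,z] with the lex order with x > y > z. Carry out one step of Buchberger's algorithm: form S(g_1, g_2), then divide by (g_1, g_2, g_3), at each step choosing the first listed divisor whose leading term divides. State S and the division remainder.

S(g_1, g_2) = 2xy + ⅞xz - ¼y³; remainder on division = -7/32yz - 7/48z³.

lcm(LM(g_1), LM(g_2)) = xy².
S = (lcm/LT(g_1))·g_1 − (lcm/LT(g_2))·g_2 = 2xy + ⅞xz - ¼y³.
Reduce S modulo (g_1, g_2, g_3) in that order:
  leading term xy: subtract (-½)·g_1 from 2xy + ⅞xz - ¼y³ → ⅞xz - ¼y³ + ½y²
  leading term xz: subtract (-7/80z)·g_3 from ⅞xz - ¼y³ + ½y² → -¼y³ + ½y² - 7/48z³
  leading term y³: subtract (⅛y)·g_2 from -¼y³ + ½y² - 7/48z³ → -7/32yz - 7/48z³
  leading term yz: no divisor's leading term divides it; move -7/32yz to the remainder.
  leading term z³: no divisor's leading term divides it; move -7/48z³ to the remainder.
The remainder -7/32yz - 7/48z³ is nonzero, so it would be added as the next basis element.
This is the inner loop of Buchberger's algorithm — each nonzero remainder becomes a new basis element.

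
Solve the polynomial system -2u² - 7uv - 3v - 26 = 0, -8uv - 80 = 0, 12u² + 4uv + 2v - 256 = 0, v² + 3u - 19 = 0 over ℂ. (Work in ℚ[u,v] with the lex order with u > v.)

Compute a lex Gröbner basis by Buchberger's algorithm.
f_1 = -2u² - 7uv - 3v - 26, LT = u².
f_2 = -8uv - 80, LT = uv.
f_3 = 12u² + 4uv + 2v - 256, LT = u².
f_4 = 3u + v² - 19, LT = u.

S(f_1,f_2): lcm = u²v. S = 7/2uv² - 10u + 3/2v² + 13v.
  leading term uv²: subtract (-7/16v)·f_2 from 7/2uv² - 10u + 3/2v² + 13v → -10u + 3/2v² - 22v
  leading term u: subtract (-10/3)·f_4 from -10u + 3/2v² - 22v → 29/6v² - 22v - 190/3
  leading term v²: no divisor's leading term divides it; move 29/6v² to the remainder.
  leading term v: no divisor's leading term divides it; move -22v to the remainder.
  leading term 1: no divisor's leading term divides it; move -190/3 to the remainder.
  remainder 29/6v² - 22v - 190/3 ≠ 0; add h_5 = 29/6v² - 22v - 190/3 to the basis.

S(f_1,f_3): lcm = u². S = 19/6uv + 4/3v + 103/3.
  leading term uv: subtract (-19/48)·f_2 from 19/6uv + 4/3v + 103/3 → 4/3v + 8/3
  leading term v: no divisor's leading term divides it; move 4/3v to the remainder.
  leading term 1: no divisor's leading term divides it; move 8/3 to the remainder.
  remainder 4/3v + 8/3 ≠ 0; add h_6 = 4/3v + 8/3 to the basis.

The other S-polynomials (S(f_1,f_4), S(f_2,f_3), S(f_2,f_4), S(f_3,f_4), S(f_1,h_5), S(f_2,h_5), S(f_3,h_5), S(f_4,h_5), S(f_1,h_6), S(f_2,h_6), S(f_3,h_6), S(f_4,h_6), S(h_5,h_6)) all reduce to 0 modulo the current basis, so we have a Gröbner basis.
Inter-reduce: drop elements whose leading term is divisible by another's, tail-reduce, and make monic.
Reduced Gröbner basis: {u - 5, v + 2}.

Since the basis is lex-ordered, v + 2 is univariate in v. Its roots are {-2}. Back-substituting each root into the other basis elements fixes the other coordinates.
  v = -2: the earlier basis element becomes u - 5 = 0, giving u = 5 — point (5, -2).
Substituting each solution back into the original system confirms all equations vanish.

{(5, -2)}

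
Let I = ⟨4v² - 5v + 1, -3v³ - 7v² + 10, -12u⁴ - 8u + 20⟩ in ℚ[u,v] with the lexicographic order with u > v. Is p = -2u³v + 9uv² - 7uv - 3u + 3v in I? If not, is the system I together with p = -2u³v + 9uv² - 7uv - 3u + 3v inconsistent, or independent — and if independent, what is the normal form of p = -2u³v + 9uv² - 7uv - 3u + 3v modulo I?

-2u³v + 9uv² - 7uv - 3u + 3v is independent of I; its normal form modulo I is -2u³ - u + 3.

First compute the reduced Gröbner basis of I by Buchberger's algorithm.
f_1 = 4v² - 5v + 1, LT = v².
f_2 = -3v³ - 7v² + 10, LT = v³.
f_3 = -12u⁴ - 8u + 20, LT = u⁴.

S(f_1,f_2): lcm = v³. S = -43/12v² + ¼v + 10/3.
  leading term v²: subtract (-43/48)·f_1 from -43/12v² + ¼v + 10/3 → -203/48v + 203/48
  leading term v: no divisor's leading term divides it; move -203/48v to the remainder.
  leading term 1: no divisor's leading term divides it; move 203/48 to the remainder.
  remainder -203/48v + 203/48 ≠ 0; add h_4 = -203/48v + 203/48 to the basis.

The other S-polynomials (S(f_1,f_3), S(f_2,f_3), S(f_1,h_4), S(f_2,h_4), S(f_3,h_4)) all reduce to 0 modulo the current basis, so we have a Gröbner basis.
Inter-reduce: drop elements whose leading term is divisible by another's, tail-reduce, and make monic.
Reduced Gröbner basis: {u⁴ + ⅔u - 5/3, v - 1}.
Label its elements g_1 = u⁴ + ⅔u - 5/3, g_2 = v - 1.

Reduce p = -2u³v + 9uv² - 7uv - 3u + 3v modulo G:
  leading term u³v: subtract (-2u³)·g_2 from -2u³v + 9uv² - 7uv - 3u + 3v → -2u³ + 9uv² - 7uv - 3u + 3v
  leading term u³: no divisor's leading term divides it; move -2u³ to the remainder.
  leading term uv²: subtract (9uv)·g_2 from 9uv² - 7uv - 3u + 3v → 2uv - 3u + 3v
  leading term uv: subtract (2u)·g_2 from 2uv - 3u + 3v → -u + 3v
  leading term u: no divisor's leading term divides it; move -u to the remainder.
  leading term v: subtract (3)·g_2 from 3v → 3
  leading term 1: no divisor's leading term divides it; move 3 to the remainder.
  normal form = -2u³ - u + 3.
The normal form is nonzero, so p ∉ I. Since p minus its normal form lies in I, I + (p) = I + (r) where r = -2u³ - u + 3; decide whether this ideal is the whole ring.
Run Buchberger on G together with r (pairs among the g_i already reduce to 0 since G is a Gröbner basis):
g_1 = u⁴ + ⅔u - 5/3, LT = u⁴.
g_2 = v - 1, LT = v.
r = -2u³ - u + 3, LT = u³.

S(g_1,r): lcm = u⁴. S = -½u² + 13/6u - 5/3.
  leading term u²: no divisor's leading term divides it; move -½u² to the remainder.
  leading term u: no divisor's leading term divides it; move 13/6u to the remainder.
  leading term 1: no divisor's leading term divides it; move -5/3 to the remainder.
  remainder -½u² + 13/6u - 5/3 ≠ 0; add m_4 = -½u² + 13/6u - 5/3 to the basis.

S(g_1,m_4): lcm = u⁴. S = 13/3u³ - 10/3u² + ⅔u - 5/3.
  leading term u³: subtract (-13/6)·r from 13/3u³ - 10/3u² + ⅔u - 5/3 → -10/3u² - 3/2u + 29/6
  leading term u²: subtract (20/3)·m_4 from -10/3u² - 3/2u + 29/6 → -287/18u + 287/18
  leading term u: no divisor's leading term divides it; move -287/18u to the remainder.
  leading term 1: no divisor's leading term divides it; move 287/18 to the remainder.
  remainder -287/18u + 287/18 ≠ 0; add m_5 = -287/18u + 287/18 to the basis.

The other S-polynomials (S(g_1,g_2), S(g_2,r), S(g_2,m_4), S(r,m_4), S(g_1,m_5), S(g_2,m_5), S(r,m_5), S(m_4,m_5)) all reduce to 0 modulo the current basis, so we have a Gröbner basis.
Inter-reduce: drop elements whose leading term is divisible by another's, tail-reduce, and make monic.
Reduced Gröbner basis: {u - 1, v - 1}.
The reduced Gröbner basis of I + (p) is {u - 1, v - 1} ≠ {1}, a proper ideal, so the enlarged system stays consistent: p is independent of I, with normal form -2u³ - u + 3.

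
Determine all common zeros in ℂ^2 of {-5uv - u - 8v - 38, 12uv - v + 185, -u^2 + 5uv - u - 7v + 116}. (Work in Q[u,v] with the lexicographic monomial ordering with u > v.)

Compute a lex Gröbner basis by Buchberger's algorithm.
f_1 = -5uv - u - 8v - 38, LT = uv.
f_2 = 12uv - v + 185, LT = uv.
f_3 = -u^2 + 5uv - u - 7v + 116, LT = u^2.

S(f_1,f_2): lcm = uv. S = 1/5u + 101/60v - 469/60.
  reduce S modulo (f_1, f_2, f_3):
  remainder 1/5u + 101/60v - 469/60 ≠ 0; add h_4 = 1/5u + 101/60v - 469/60 to the basis.

S(f_1,f_3): lcm = u^2v. S = 1/5u^2 + 5uv^2 + 3/5uv + 38/5u - 7v^2 + 116v.
  reduce S modulo (f_1, f_2, f_3, h_4):
  remainder -15v^2 + 431/30v + 1819/6 ≠ 0; add h_5 = -15v^2 + 431/30v + 1819/6 to the basis.

S(f_2,f_3): lcm = u^2v. S = 5uv^2 - 13/12uv + 185/12u - 7v^2 + 116v.
  reduce S modulo (f_1, f_2, f_3, h_4, h_5):
  remainder -23867/360v + 23867/72 ≠ 0; add h_6 = -23867/360v + 23867/72 to the basis.

The other S-polynomials (S(f_1,h_4), S(f_2,h_4), S(f_3,h_4), S(f_1,h_5), S(f_2,h_5), S(f_3,h_5), S(h_4,h_5), S(f_1,h_6), S(f_2,h_6), S(f_3,h_6), S(h_4,h_6), S(h_5,h_6)) all reduce to 0 modulo the current basis, so we have a Gröbner basis.
Inter-reduce: drop elements whose leading term is divisible by another's, tail-reduce, and make monic.
Reduced Gröbner basis: {u + 3, v - 5}.

A lex Gröbner basis eliminates variables successively. Here v - 5 depends only on v, with roots {5}; lifting each root through the earlier basis elements recovers the full solutions.
  v = 5: the earlier basis element becomes u + 3 = 0, giving u = -3 — point (-3, 5).

{(-3, 5)}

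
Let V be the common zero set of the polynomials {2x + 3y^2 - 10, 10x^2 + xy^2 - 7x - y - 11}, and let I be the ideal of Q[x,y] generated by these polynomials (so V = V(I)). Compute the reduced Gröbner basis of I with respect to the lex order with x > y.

G = {x + 3/2y^2 - 5, y^4 - 269/42y^2 - 1/21y + 68/7}

Buchberger's algorithm terminates because the ascending chain of leading-term ideals stabilizes.

f_1 = 2x + 3y^2 - 10, LT = x.
f_2 = 10x^2 + xy^2 - 7x - y - 11, LT = x^2.

S(f_1,f_2): lcm = x^2. S = 7/5xy^2 - 43/10x + 1/10y + 11/10.
  leading term xy^2: subtract (7/10y^2)·f_1 from 7/5xy^2 - 43/10x + 1/10y + 11/10 → -43/10x - 21/10y^4 + 7y^2 + 1/10y + 11/10
  leading term x: subtract (-43/20)·f_1 from -43/10x - 21/10y^4 + 7y^2 + 1/10y + 11/10 → -21/10y^4 + 269/20y^2 + 1/10y - 102/5
  leading term y^4: no divisor's leading term divides it; move -21/10y^4 to the remainder.
  leading term y^2: no divisor's leading term divides it; move 269/20y^2 to the remainder.
  leading term y: no divisor's leading term divides it; move 1/10y to the remainder.
  leading term 1: no divisor's leading term divides it; move -102/5 to the remainder.
  remainder -21/10y^4 + 269/20y^2 + 1/10y - 102/5 ≠ 0; add g_3 = -21/10y^4 + 269/20y^2 + 1/10y - 102/5 to the basis.

S(f_1,g_3): leading monomials are coprime, so the S-polynomial reduces to 0 (Buchberger's first criterion).
S(f_2,g_3): leading monomials are coprime, so the S-polynomial reduces to 0 (Buchberger's first criterion).
Every S-polynomial of the final basis reduces to 0, so we have a Gröbner basis.
Inter-reduce: drop elements whose leading term is divisible by another's, tail-reduce, and make monic.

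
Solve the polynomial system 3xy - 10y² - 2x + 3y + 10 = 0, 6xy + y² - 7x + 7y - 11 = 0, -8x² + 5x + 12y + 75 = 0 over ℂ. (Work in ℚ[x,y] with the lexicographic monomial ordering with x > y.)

Compute a lex Gröbner basis by Buchberger's algorithm.
f_1 = 3xy - 2x - 10y² + 3y + 10, LT = xy.
f_2 = 6xy - 7x + y² + 7y - 11, LT = xy.
f_3 = -8x² + 5x + 12y + 75, LT = x².

S(f_1,f_2): lcm = xy. S = ½x - 7/2y² - ⅙y + 31/6.
  leading term x: no divisor's leading term divides it; move ½x to the remainder.
  leading term y²: no divisor's leading term divides it; move -7/2y² to the remainder.
  leading term y: no divisor's leading term divides it; move -⅙y to the remainder.
  leading term 1: no divisor's leading term divides it; move 31/6 to the remainder.
  remainder ½x - 7/2y² - ⅙y + 31/6 ≠ 0; add h_4 = ½x - 7/2y² - ⅙y + 31/6 to the basis.

S(f_1,f_3): lcm = x²y. S = -⅔x² - 10/3xy² + 13/8xy + 10/3x + 3/2y² + 75/8y.
  leading term x²: subtract (1/12)·f_3 from -⅔x² - 10/3xy² + 13/8xy + 10/3x + 3/2y² + 75/8y → -10/3xy² + 13/8xy + 35/12x + 3/2y² + 67/8y - 25/4
  leading term xy²: subtract (-10/9y)·f_1 from -10/3xy² + 13/8xy + 35/12x + 3/2y² + 67/8y - 25/4 → -43/72xy + 35/12x - 100/9y³ + 29/6y² + 1403/72y - 25/4
  leading term xy: subtract (-43/216)·f_1 from -43/72xy + 35/12x - 100/9y³ + 29/6y² + 1403/72y - 25/4 → 68/27x - 100/9y³ + 307/108y² + 241/12y - 115/27
  leading term x: subtract (136/27)·h_4 from 68/27x - 100/9y³ + 307/108y² + 241/12y - 115/27 → -100/9y³ + 737/36y² + 6779/324y - 2453/81
  leading term y³: no divisor's leading term divides it; move -100/9y³ to the remainder.
  leading term y²: no divisor's leading term divides it; move 737/36y² to the remainder.
  leading term y: no divisor's leading term divides it; move 6779/324y to the remainder.
  leading term 1: no divisor's leading term divides it; move -2453/81 to the remainder.
  remainder -100/9y³ + 737/36y² + 6779/324y - 2453/81 ≠ 0; add h_5 = -100/9y³ + 737/36y² + 6779/324y - 2453/81 to the basis.

S(f_2,f_3): lcm = x²y. S = -7/6x² + ⅙xy² + 43/24xy - 11/6x + 3/2y² + 75/8y.
  leading term x²: subtract (7/48)·f_3 from -7/6x² + ⅙xy² + 43/24xy - 11/6x + 3/2y² + 75/8y → ⅙xy² + 43/24xy - 41/16x + 3/2y² + 61/8y - 175/16
  leading term xy²: subtract (1/18y)·f_1 from ⅙xy² + 43/24xy - 41/16x + 3/2y² + 61/8y - 175/16 → 137/72xy - 41/16x + 5/9y³ + 4/3y² + 509/72y - 175/16
  leading term xy: subtract (137/216)·f_1 from 137/72xy - 41/16x + 5/9y³ + 4/3y² + 509/72y - 175/16 → -559/432x + 5/9y³ + 829/108y² + 31/6y - 7465/432
  leading term x: subtract (-559/216)·h_4 from -559/432x + 5/9y³ + 829/108y² + 31/6y - 7465/432 → 5/9y³ - 199/144y² + 6137/1296y - 2533/648
  leading term y³: subtract (-1/20)·h_5 from 5/9y³ - 199/144y² + 6137/1296y - 2533/648 → -43/120y² + 1561/270y - 5857/1080
  leading term y²: no divisor's leading term divides it; move -43/120y² to the remainder.
  leading term y: no divisor's leading term divides it; move 1561/270y to the remainder.
  leading term 1: no divisor's leading term divides it; move -5857/1080 to the remainder.
  remainder -43/120y² + 1561/270y - 5857/1080 ≠ 0; add h_6 = -43/120y² + 1561/270y - 5857/1080 to the basis.

S(f_1,h_4): lcm = xy. S = -⅔x + 7y³ - 3y² - 28/3y + 10/3.
  leading term x: subtract (-4/3)·h_4 from -⅔x + 7y³ - 3y² - 28/3y + 10/3 → 7y³ - 23/3y² - 86/9y + 92/9
  leading term y³: subtract (-63/100)·h_5 from 7y³ - 23/3y² - 86/9y + 92/9 → 6277/1200y² + 4351/1200y - 2657/300
  leading term y²: subtract (-6277/430)·h_6 from 6277/1200y² + 4351/1200y - 2657/300 → 1635097/18576y - 1635097/18576
  leading term y: no divisor's leading term divides it; move 1635097/18576y to the remainder.
  leading term 1: no divisor's leading term divides it; move -1635097/18576 to the remainder.
  remainder 1635097/18576y - 1635097/18576 ≠ 0; add h_7 = 1635097/18576y - 1635097/18576 to the basis.

The other S-polynomials (S(f_2,h_4), S(f_3,h_4), S(f_1,h_5), S(f_2,h_5), S(f_3,h_5), S(h_4,h_5), S(f_1,h_6), S(f_2,h_6), S(f_3,h_6), S(h_4,h_6), S(h_5,h_6), S(f_1,h_7), S(f_2,h_7), S(f_3,h_7), S(h_4,h_7), S(h_5,h_7), S(h_6,h_7)) all reduce to 0 modulo the current basis, so we have a Gröbner basis.
Inter-reduce: drop elements whose leading term is divisible by another's, tail-reduce, and make monic.
Reduced Gröbner basis: {x + 3, y - 1}.

Since the basis is lex-ordered, y - 1 is univariate in y. Its roots are {1}. Back-substituting each root into the other basis elements fixes the other coordinates.
  y = 1: the earlier basis element becomes x + 3 = 0, giving x = -3 — point (-3, 1).
Check: every point annihilates each of the original generators.

{(-3, 1)}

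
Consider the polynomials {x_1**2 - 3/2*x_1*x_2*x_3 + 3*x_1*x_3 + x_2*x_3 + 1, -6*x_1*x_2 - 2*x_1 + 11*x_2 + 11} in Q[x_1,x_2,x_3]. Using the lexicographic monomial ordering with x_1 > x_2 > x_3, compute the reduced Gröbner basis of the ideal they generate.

G = {x_1 - 63/44*x_2**2*x_3 + 111/44*x_2*x_3 + 157/44*x_2 + 9/2*x_3 + 133/44, x_2**3*x_3 - 10/7*x_2**2*x_3 - 157/63*x_2**2 - 235/63*x_2*x_3 - 38/9*x_2 - 22/21*x_3 - 125/63}

f_1 = x_1**2 - 3/2*x_1*x_2*x_3 + 3*x_1*x_3 + x_2*x_3 + 1, LT = x_1**2.
f_2 = -6*x_1*x_2 - 2*x_1 + 11*x_2 + 11, LT = x_1*x_2.

S(f_1,f_2): lcm = x_1**2*x_2. S = -1/3*x_1**2 - 3/2*x_1*x_2**2*x_3 + 3*x_1*x_2*x_3 + 11/6*x_1*x_2 + 11/6*x_1 + x_2**2*x_3 + x_2.
  leading term x_1**2: subtract (-1/3)·f_1 from -1/3*x_1**2 - 3/2*x_1*x_2**2*x_3 + 3*x_1*x_2*x_3 + 11/6*x_1*x_2 + 11/6*x_1 + x_2**2*x_3 + x_2 → -3/2*x_1*x_2**2*x_3 + 5/2*x_1*x_2*x_3 + 11/6*x_1*x_2 + x_1*x_3 + 11/6*x_1 + x_2**2*x_3 + 1/3*x_2*x_3 + x_2 + 1/3
  leading term x_1*x_2**2*x_3: subtract (1/4*x_2*x_3)·f_2 from -3/2*x_1*x_2**2*x_3 + 5/2*x_1*x_2*x_3 + 11/6*x_1*x_2 + x_1*x_3 + 11/6*x_1 + x_2**2*x_3 + 1/3*x_2*x_3 + x_2 + 1/3 → 3*x_1*x_2*x_3 + 11/6*x_1*x_2 + x_1*x_3 + 11/6*x_1 - 7/4*x_2**2*x_3 - 29/12*x_2*x_3 + x_2 + 1/3
  leading term x_1*x_2*x_3: subtract (-1/2*x_3)·f_2 from 3*x_1*x_2*x_3 + 11/6*x_1*x_2 + x_1*x_3 + 11/6*x_1 - 7/4*x_2**2*x_3 - 29/12*x_2*x_3 + x_2 + 1/3 → 11/6*x_1*x_2 + 11/6*x_1 - 7/4*x_2**2*x_3 + 37/12*x_2*x_3 + x_2 + 11/2*x_3 + 1/3
  leading term x_1*x_2: subtract (-11/36)·f_2 from 11/6*x_1*x_2 + 11/6*x_1 - 7/4*x_2**2*x_3 + 37/12*x_2*x_3 + x_2 + 11/2*x_3 + 1/3 → 11/9*x_1 - 7/4*x_2**2*x_3 + 37/12*x_2*x_3 + 157/36*x_2 + 11/2*x_3 + 133/36
  leading term x_1: no divisor's leading term divides it; move 11/9*x_1 to the remainder.
  leading term x_2**2*x_3: no divisor's leading term divides it; move -7/4*x_2**2*x_3 to the remainder.
  leading term x_2*x_3: no divisor's leading term divides it; move 37/12*x_2*x_3 to the remainder.
  leading term x_2: no divisor's leading term divides it; move 157/36*x_2 to the remainder.
  leading term x_3: no divisor's leading term divides it; move 11/2*x_3 to the remainder.
  leading term 1: no divisor's leading term divides it; move 133/36 to the remainder.
  remainder 11/9*x_1 - 7/4*x_2**2*x_3 + 37/12*x_2*x_3 + 157/36*x_2 + 11/2*x_3 + 133/36 ≠ 0; add g_3 = 11/9*x_1 - 7/4*x_2**2*x_3 + 37/12*x_2*x_3 + 157/36*x_2 + 11/2*x_3 + 133/36 to the basis.

S(f_2,g_3): lcm = x_1*x_2. S = 1/3*x_1 + 63/44*x_2**3*x_3 - 111/44*x_2**2*x_3 - 157/44*x_2**2 - 9/2*x_2*x_3 - 641/132*x_2 - 11/6.
  leading term x_1: subtract (3/11)·g_3 from 1/3*x_1 + 63/44*x_2**3*x_3 - 111/44*x_2**2*x_3 - 157/44*x_2**2 - 9/2*x_2*x_3 - 641/132*x_2 - 11/6 → 63/44*x_2**3*x_3 - 45/22*x_2**2*x_3 - 157/44*x_2**2 - 235/44*x_2*x_3 - 133/22*x_2 - 3/2*x_3 - 125/44
  leading term x_2**3*x_3: no divisor's leading term divides it; move 63/44*x_2**3*x_3 to the remainder.
  leading term x_2**2*x_3: no divisor's leading term divides it; move -45/22*x_2**2*x_3 to the remainder.
  leading term x_2**2: no divisor's leading term divides it; move -157/44*x_2**2 to the remainder.
  leading term x_2*x_3: no divisor's leading term divides it; move -235/44*x_2*x_3 to the remainder.
  leading term x_2: no divisor's leading term divides it; move -133/22*x_2 to the remainder.
  leading term x_3: no divisor's leading term divides it; move -3/2*x_3 to the remainder.
  leading term 1: no divisor's leading term divides it; move -125/44 to the remainder.
  remainder 63/44*x_2**3*x_3 - 45/22*x_2**2*x_3 - 157/44*x_2**2 - 235/44*x_2*x_3 - 133/22*x_2 - 3/2*x_3 - 125/44 ≠ 0; add g_4 = 63/44*x_2**3*x_3 - 45/22*x_2**2*x_3 - 157/44*x_2**2 - 235/44*x_2*x_3 - 133/22*x_2 - 3/2*x_3 - 125/44 to the basis.

The other S-polynomials (S(f_1,g_3), S(f_1,g_4), S(f_2,g_4), S(g_3,g_4)) all reduce to 0 modulo the current basis, so we have a Gröbner basis.
Inter-reduce: drop elements whose leading term is divisible by another's, tail-reduce, and make monic.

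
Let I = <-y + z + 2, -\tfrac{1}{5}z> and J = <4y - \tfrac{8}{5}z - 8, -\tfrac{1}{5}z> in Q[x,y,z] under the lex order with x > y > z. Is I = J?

For a fixed monomial order, each ideal has a unique reduced Gröbner basis; comparing bases decides equality.
Buchberger on the first generating set:
f_1 = -y + z + 2, LT = y.
f_2 = -\tfrac{1}{5}z, LT = z.

The S-polynomials (S(f_1,f_2)) all reduce to 0 modulo the current basis, so we have a Gröbner basis.
Inter-reduce: drop elements whose leading term is divisible by another's, tail-reduce, and make monic.
Reduced Gröbner basis: {y - 2, z}.

Buchberger on the second generating set:
h_1 = 4y - \tfrac{8}{5}z - 8, LT = y.
h_2 = -\tfrac{1}{5}z, LT = z.

The S-polynomials (S(h_1,h_2)) all reduce to 0 modulo the current basis, so we have a Gröbner basis.
Inter-reduce: drop elements whose leading term is divisible by another's, tail-reduce, and make monic.
Reduced Gröbner basis: {y - 2, z}.

The two bases agree; hence the ideals are identical.

Yes, the ideals are equal.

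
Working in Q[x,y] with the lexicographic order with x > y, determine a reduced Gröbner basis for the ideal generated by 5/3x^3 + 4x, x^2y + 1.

f_1 = 5/3x^3 + 4x, LT = x^3.
f_2 = x^2y + 1, LT = x^2y.

S(f_1,f_2): lcm = x^3y. S = 12/5xy - x.
  reduce S modulo (f_1, f_2):
  remainder 12/5xy - x ≠ 0; add g_3 = 12/5xy - x to the basis.

S(f_2,g_3): lcm = x^2y. S = 5/12x^2 + 1.
  reduce S modulo (f_1, f_2, g_3):
  remainder 5/12x^2 + 1 ≠ 0; add g_4 = 5/12x^2 + 1 to the basis.

S(f_2,g_4): lcm = x^2y. S = -12/5y + 1.
  reduce S modulo (f_1, f_2, g_3, g_4):
  remainder -12/5y + 1 ≠ 0; add g_5 = -12/5y + 1 to the basis.

The other S-polynomials (S(f_1,g_3), S(f_1,g_4), S(g_3,g_4), S(f_1,g_5), S(f_2,g_5), S(g_3,g_5), S(g_4,g_5)) all reduce to 0 modulo the current basis, so we have a Gröbner basis.
Inter-reduce: drop elements whose leading term is divisible by another's, tail-reduce, and make monic.

G = {x^2 + 12/5, y - 5/12}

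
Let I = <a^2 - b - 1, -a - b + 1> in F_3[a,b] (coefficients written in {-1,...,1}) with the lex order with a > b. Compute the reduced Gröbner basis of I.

G = {a + b - 1, b^2}

Buchberger's algorithm terminates because the ascending chain of leading-term ideals stabilizes.

f_1 = a^2 - b - 1, LT = a^2.
f_2 = -a - b + 1, LT = a.

S(f_1,f_2): lcm = a^2. S = -ab + a - b - 1.
  reduce S modulo (f_1, f_2):
  remainder b^2 ≠ 0; add g_3 = b^2 to the basis.

The other S-polynomials (S(f_1,g_3), S(f_2,g_3)) all reduce to 0 modulo the current basis, so we have a Gröbner basis.
Inter-reduce: drop elements whose leading term is divisible by another's, tail-reduce, and make monic.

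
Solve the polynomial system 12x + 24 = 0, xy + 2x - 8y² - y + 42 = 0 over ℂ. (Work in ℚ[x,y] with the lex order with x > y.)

Compute a lex Gröbner basis by Buchberger's algorithm.
f_1 = 12x + 24, LT = x.
f_2 = xy + 2x - 8y² - y + 42, LT = xy.

S(f_1,f_2): lcm = xy. S = -2x + 8y² + 3y - 42.
  leading term x: subtract (-⅙)·f_1 from -2x + 8y² + 3y - 42 → 8y² + 3y - 38
  leading term y²: no divisor's leading term divides it; move 8y² to the remainder.
  leading term y: no divisor's leading term divides it; move 3y to the remainder.
  leading term 1: no divisor's leading term divides it; move -38 to the remainder.
  remainder 8y² + 3y - 38 ≠ 0; add h_3 = 8y² + 3y - 38 to the basis.

The other S-polynomials (S(f_1,h_3), S(f_2,h_3)) all reduce to 0 modulo the current basis, so we have a Gröbner basis.
Inter-reduce: drop elements whose leading term is divisible by another's, tail-reduce, and make monic.
Reduced Gröbner basis: {x + 2, y² + ⅜y - 19/4}.

From the last basis element, y² + ⅜y - 19/4 = 0, so y takes values in {-19/8, 2}. Each choice, substituted upward through the basis, yields the corresponding point(s) of the solution set.
  y = -19/8: the earlier basis element becomes x + 2 = 0, giving x = -2 — point (-2, -19/8).
  y = 2: the earlier basis element becomes x + 2 = 0, giving x = -2 — point (-2, 2).

{(-2, -19/8), (-2, 2)}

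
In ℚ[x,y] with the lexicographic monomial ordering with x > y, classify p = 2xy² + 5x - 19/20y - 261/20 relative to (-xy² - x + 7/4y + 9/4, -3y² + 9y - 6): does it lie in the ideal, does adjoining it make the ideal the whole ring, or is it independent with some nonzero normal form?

2xy² + 5x - 19/20y - 261/20 lies in I (it reduces to 0).

First compute the reduced Gröbner basis of I by Buchberger's algorithm.
f_1 = -xy² - x + 7/4y + 9/4, LT = xy².
f_2 = -3y² + 9y - 6, LT = y².

S(f_1,f_2): lcm = xy². S = 3xy - x - 7/4y - 9/4.
  leading term xy: no divisor's leading term divides it; move 3xy to the remainder.
  leading term x: no divisor's leading term divides it; move -x to the remainder.
  leading term y: no divisor's leading term divides it; move -7/4y to the remainder.
  leading term 1: no divisor's leading term divides it; move -9/4 to the remainder.
  remainder 3xy - x - 7/4y - 9/4 ≠ 0; add h_3 = 3xy - x - 7/4y - 9/4 to the basis.

S(f_1,h_3): lcm = xy². S = ⅓xy + x + 7/12y² - y - 9/4.
  leading term xy: subtract (1/9)·h_3 from ⅓xy + x + 7/12y² - y - 9/4 → 10/9x + 7/12y² - 29/36y - 2
  leading term x: no divisor's leading term divides it; move 10/9x to the remainder.
  leading term y²: subtract (-7/36)·f_2 from 7/12y² - 29/36y - 2 → 17/18y - 19/6
  leading term y: no divisor's leading term divides it; move 17/18y to the remainder.
  leading term 1: no divisor's leading term divides it; move -19/6 to the remainder.
  remainder 10/9x + 17/18y - 19/6 ≠ 0; add h_4 = 10/9x + 17/18y - 19/6 to the basis.

The other S-polynomials (S(f_2,h_3), S(f_1,h_4), S(f_2,h_4), S(h_3,h_4)) all reduce to 0 modulo the current basis, so we have a Gröbner basis.
Inter-reduce: drop elements whose leading term is divisible by another's, tail-reduce, and make monic.
Reduced Gröbner basis: {x + 17/20y - 57/20, y² - 3y + 2}.
Label its elements g_1 = x + 17/20y - 57/20, g_2 = y² - 3y + 2.

Reduce p = 2xy² + 5x - 19/20y - 261/20 modulo G:
  leading term xy²: subtract (2y²)·g_1 from 2xy² + 5x - 19/20y - 261/20 → 5x - 17/10y³ + 57/10y² - 19/20y - 261/20
  leading term x: subtract (5)·g_1 from 5x - 17/10y³ + 57/10y² - 19/20y - 261/20 → -17/10y³ + 57/10y² - 26/5y + 6/5
  leading term y³: subtract (-17/10y)·g_2 from -17/10y³ + 57/10y² - 26/5y + 6/5 → ⅗y² - 9/5y + 6/5
  leading term y²: subtract (⅗)·g_2 from ⅗y² - 9/5y + 6/5 → 0
  normal form = 0.
Since the normal form is 0, p ∈ I.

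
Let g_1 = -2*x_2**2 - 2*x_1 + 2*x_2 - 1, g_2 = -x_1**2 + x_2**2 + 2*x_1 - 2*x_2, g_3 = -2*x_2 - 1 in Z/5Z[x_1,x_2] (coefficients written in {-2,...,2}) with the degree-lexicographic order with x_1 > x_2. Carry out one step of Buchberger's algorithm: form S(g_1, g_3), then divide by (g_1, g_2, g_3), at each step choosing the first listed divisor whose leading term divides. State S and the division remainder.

lcm(LM(g_1), LM(g_3)) = x_2**2.
S = (lcm/LT(g_1))·g_1 − (lcm/LT(g_3))·g_3 = x_1 + x_2 - 2.
Reduce S modulo (g_1, g_2, g_3) in that order:
  leading term x_1: no divisor's leading term divides it; move x_1 to the remainder.
  leading term x_2: subtract (2)·g_3 from x_2 - 2 → 0
The remainder x_1 is nonzero, so it would be added as the next basis element.
This is the inner loop of Buchberger's algorithm — each nonzero remainder becomes a new basis element.

S(g_1, g_3) = x_1 + x_2 - 2; remainder on division = x_1.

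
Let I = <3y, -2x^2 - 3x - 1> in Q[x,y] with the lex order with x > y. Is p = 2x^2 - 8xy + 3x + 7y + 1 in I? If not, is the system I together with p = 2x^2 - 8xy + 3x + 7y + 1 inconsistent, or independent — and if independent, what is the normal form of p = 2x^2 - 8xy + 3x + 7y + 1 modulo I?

First compute the reduced Gröbner basis of I by Buchberger's algorithm.
f_1 = 3y, LT = y.
f_2 = -2x^2 - 3x - 1, LT = x^2.

The S-polynomials (S(f_1,f_2)) all reduce to 0 modulo the current basis, so we have a Gröbner basis.
Inter-reduce: drop elements whose leading term is divisible by another's, tail-reduce, and make monic.
Reduced Gröbner basis: {x^2 + 3/2x + 1/2, y}.
Label its elements g_1 = x^2 + 3/2x + 1/2, g_2 = y.

Reduce p = 2x^2 - 8xy + 3x + 7y + 1 modulo G:
  leading term x^2: subtract (2)·g_1 from 2x^2 - 8xy + 3x + 7y + 1 → -8xy + 7y
  leading term xy: subtract (-8x)·g_2 from -8xy + 7y → 7y
  leading term y: subtract (7)·g_2 from 7y → 0
  normal form = 0.
Since the normal form is 0, p ∈ I.

2x^2 - 8xy + 3x + 7y + 1 lies in I (it reduces to 0).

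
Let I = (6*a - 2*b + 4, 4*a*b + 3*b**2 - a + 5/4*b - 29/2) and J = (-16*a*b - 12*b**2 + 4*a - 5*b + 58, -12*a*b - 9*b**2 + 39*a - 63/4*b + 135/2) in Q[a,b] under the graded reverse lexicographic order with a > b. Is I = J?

Equality of ideals is decidable: compute both reduced Gröbner bases (unique for the ordering) and check whether they agree.
Buchberger on the first generating set:
f_1 = 6*a - 2*b + 4, LT = a.
f_2 = 4*a*b + 3*b**2 - a + 5/4*b - 29/2, LT = a*b.

S(f_1,f_2): lcm = a*b. S = -13/12*b**2 + 1/4*a + 17/48*b + 29/8.
  leading term b**2: no divisor's leading term divides it; move -13/12*b**2 to the remainder.
  leading term a: subtract (1/24)·f_1 from 1/4*a + 17/48*b + 29/8 → 7/16*b + 83/24
  leading term b: no divisor's leading term divides it; move 7/16*b to the remainder.
  leading term 1: no divisor's leading term divides it; move 83/24 to the remainder.
  remainder -13/12*b**2 + 7/16*b + 83/24 ≠ 0; add g_3 = -13/12*b**2 + 7/16*b + 83/24 to the basis.

S(f_1,g_3): leading monomials are coprime, so the S-polynomial reduces to 0 (Buchberger's first criterion).
S(f_2,g_3): lcm = a*b**2. S = 3/4*b**3 + 2/13*a*b + 5/16*b**2 + 83/26*a - 29/8*b.
  leading term b**3: subtract (-9/13*b)·g_3 from 3/4*b**3 + 2/13*a*b + 5/16*b**2 + 83/26*a - 29/8*b → 2/13*a*b + 8/13*b**2 + 83/26*a - 16/13*b
  leading term a*b: subtract (1/39*b)·f_1 from 2/13*a*b + 8/13*b**2 + 83/26*a - 16/13*b → 2/3*b**2 + 83/26*a - 4/3*b
  leading term b**2: subtract (-8/13)·g_3 from 2/3*b**2 + 83/26*a - 4/3*b → 83/26*a - 83/78*b + 83/39
  leading term a: subtract (83/156)·f_1 from 83/26*a - 83/78*b + 83/39 → 0
  remainder 0.

Every S-polynomial of the final basis reduces to 0, so we have a Gröbner basis.
Inter-reduce: drop elements whose leading term is divisible by another's, tail-reduce, and make monic.
Reduced Gröbner basis: {b**2 - 21/52*b - 83/26, a - 1/3*b + 2/3}.

Buchberger on the second generating set:
h_1 = -16*a*b - 12*b**2 + 4*a - 5*b + 58, LT = a*b.
h_2 = -12*a*b - 9*b**2 + 39*a - 63/4*b + 135/2, LT = a*b.

S(h_1,h_2): lcm = a*b. S = 3*a - b + 2.
  leading term a: no divisor's leading term divides it; move 3*a to the remainder.
  leading term b: no divisor's leading term divides it; move -b to the remainder.
  leading term 1: no divisor's leading term divides it; move 2 to the remainder.
  remainder 3*a - b + 2 ≠ 0; add k_3 = 3*a - b + 2 to the basis.

S(h_1,k_3): lcm = a*b. S = 13/12*b**2 - 1/4*a - 17/48*b - 29/8.
  leading term b**2: no divisor's leading term divides it; move 13/12*b**2 to the remainder.
  leading term a: subtract (-1/12)·k_3 from -1/4*a - 17/48*b - 29/8 → -7/16*b - 83/24
  leading term b: no divisor's leading term divides it; move -7/16*b to the remainder.
  leading term 1: no divisor's leading term divides it; move -83/24 to the remainder.
  remainder 13/12*b**2 - 7/16*b - 83/24 ≠ 0; add k_4 = 13/12*b**2 - 7/16*b - 83/24 to the basis.

S(h_2,k_3): lcm = a*b. S = 13/12*b**2 - 13/4*a + 31/48*b - 45/8.
  leading term b**2: subtract (1)·k_4 from 13/12*b**2 - 13/4*a + 31/48*b - 45/8 → -13/4*a + 13/12*b - 13/6
  leading term a: subtract (-13/12)·k_3 from -13/4*a + 13/12*b - 13/6 → 0
  remainder 0.

S(h_1,k_4): lcm = a*b**2. S = 3/4*b**3 + 2/13*a*b + 5/16*b**2 + 83/26*a - 29/8*b.
  leading term b**3: subtract (9/13*b)·k_4 from 3/4*b**3 + 2/13*a*b + 5/16*b**2 + 83/26*a - 29/8*b → 2/13*a*b + 8/13*b**2 + 83/26*a - 16/13*b
  leading term a*b: subtract (-1/104)·h_1 from 2/13*a*b + 8/13*b**2 + 83/26*a - 16/13*b → 1/2*b**2 + 42/13*a - 133/104*b + 29/52
  leading term b**2: subtract (6/13)·k_4 from 1/2*b**2 + 42/13*a - 133/104*b + 29/52 → 42/13*a - 14/13*b + 28/13
  leading term a: subtract (14/13)·k_3 from 42/13*a - 14/13*b + 28/13 → 0
  remainder 0.

S(h_2,k_4): lcm = a*b**2. S = 3/4*b**3 - 37/13*a*b + 21/16*b**2 + 83/26*a - 45/8*b.
  leading term b**3: subtract (9/13*b)·k_4 from 3/4*b**3 - 37/13*a*b + 21/16*b**2 + 83/26*a - 45/8*b → -37/13*a*b + 21/13*b**2 + 83/26*a - 42/13*b
  leading term a*b: subtract (37/208)·h_1 from -37/13*a*b + 21/13*b**2 + 83/26*a - 42/13*b → 15/4*b**2 + 129/52*a - 487/208*b - 1073/104
  leading term b**2: subtract (45/13)·k_4 from 15/4*b**2 + 129/52*a - 487/208*b - 1073/104 → 129/52*a - 43/52*b + 43/26
  leading term a: subtract (43/52)·k_3 from 129/52*a - 43/52*b + 43/26 → 0
  remainder 0.

S(k_3,k_4): leading monomials are coprime, so the S-polynomial reduces to 0 (Buchberger's first criterion).
Every S-polynomial of the final basis reduces to 0, so we have a Gröbner basis.
Inter-reduce: drop elements whose leading term is divisible by another's, tail-reduce, and make monic.
Reduced Gröbner basis: {b**2 - 21/52*b - 83/26, a - 1/3*b + 2/3}.

Same reduced basis, so the two generating sets span the same ideal.

Yes, the ideals are equal.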